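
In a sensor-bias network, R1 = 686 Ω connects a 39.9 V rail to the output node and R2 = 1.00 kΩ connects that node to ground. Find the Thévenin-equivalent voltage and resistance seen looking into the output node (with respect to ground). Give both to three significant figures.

V_th = 23.7 V, R_th = 407 Ω

V_th is the open-circuit tap voltage: 39.9 × 1000/(686 + 1000) = 23.7 V.
With the supply zeroed, R1 and R2 appear in parallel from the tap: R_th = R1‖R2 = (686 × 1000)/1686 = 407 Ω.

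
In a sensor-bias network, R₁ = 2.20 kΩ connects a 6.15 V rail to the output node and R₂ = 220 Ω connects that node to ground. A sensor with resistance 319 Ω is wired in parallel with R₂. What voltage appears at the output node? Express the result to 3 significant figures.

The load sits in parallel with R₂: R₂‖R_L = (220 × 319) / (220 + 319) = 130.2 Ω.
V_out = 6.15 × 130.2 / (2200 + 130.2) = 6.15 × 130.2/2330 = 0.344 V.

V_out ≈ 0.344 V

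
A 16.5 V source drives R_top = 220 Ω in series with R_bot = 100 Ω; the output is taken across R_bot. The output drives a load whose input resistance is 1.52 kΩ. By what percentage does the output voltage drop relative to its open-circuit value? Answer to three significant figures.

4.33 %

The divider's output (Thévenin) resistance is R_top‖R_bot = 68.75 Ω.
Fractional drop under load = R_th/(R_th + R_L) = 68.75 / (68.75 + 1520) = 0.04327.
So the output falls by 4.33 %.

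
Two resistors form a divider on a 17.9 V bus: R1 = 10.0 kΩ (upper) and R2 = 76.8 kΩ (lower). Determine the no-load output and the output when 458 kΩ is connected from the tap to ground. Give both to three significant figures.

Open-circuit: V = 17.9 × 76.8/(10.0 + 76.8) = 15.8 V.
With the load, R2 becomes R2‖R_L = 65.77 kΩ, so V = 17.9 × 65.77/75.77 = 15.5 V.

Unloaded: 15.8 V; loaded: 15.5 V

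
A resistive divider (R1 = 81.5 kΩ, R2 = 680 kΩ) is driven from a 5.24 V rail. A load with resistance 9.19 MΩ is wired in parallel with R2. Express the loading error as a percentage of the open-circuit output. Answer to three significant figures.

The divider's output (Thévenin) resistance is R1‖R2 = 72.78 kΩ.
Fractional drop under load = R_th/(R_th + R_L) = 72.78 / (72.78 + 9190) = 0.007857.
So the output falls by 0.786 %.

0.786 %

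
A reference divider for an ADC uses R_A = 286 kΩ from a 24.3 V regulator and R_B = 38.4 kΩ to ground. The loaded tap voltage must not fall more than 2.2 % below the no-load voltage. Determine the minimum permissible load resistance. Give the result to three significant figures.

Output resistance R_th = R_A‖R_B = (286 × 38.4)/324.4 = 33.85 kΩ.
The fractional drop is R_th/(R_th + R_L); requiring this ≤ 0.0220 gives R_L ≥ R_th(1/0.0220 − 1) = 33.85 × 44.45 = 1.50 MΩ.

R_L(min) ≈ 1.50 MΩ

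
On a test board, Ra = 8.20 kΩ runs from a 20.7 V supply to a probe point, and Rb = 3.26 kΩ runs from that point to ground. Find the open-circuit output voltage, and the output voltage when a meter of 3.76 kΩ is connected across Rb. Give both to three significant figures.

Unloaded: 5.89 V; loaded: 3.63 V

Open-circuit: V = 20.7 × 3.26/(8.20 + 3.26) = 5.89 V.
With the load, Rb becomes Rb‖R_L = 1.746 kΩ, so V = 20.7 × 1.746/9.946 = 3.63 V.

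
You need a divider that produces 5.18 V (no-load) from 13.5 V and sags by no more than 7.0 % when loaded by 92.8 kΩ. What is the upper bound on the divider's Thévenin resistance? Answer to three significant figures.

Loading drop = R_th/(R_th + R_L) ≤ 0.0700, so R_th ≤ R_L · ε/(1−ε) = 92.8 kΩ × 0.0700/0.9300 = 6.98 kΩ.
(Any R1, R2 with R2/(R1+R2) = 0.384 and R1‖R2 ≤ 6.98 kΩ will meet the spec.)

R_th ≤ 6.98 kΩ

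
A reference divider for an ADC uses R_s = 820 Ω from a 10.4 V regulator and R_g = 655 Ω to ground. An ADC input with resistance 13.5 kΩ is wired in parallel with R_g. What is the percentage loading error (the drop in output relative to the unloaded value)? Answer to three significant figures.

2.63 %

The divider's output (Thévenin) resistance is R_s‖R_g = 364.1 Ω.
Fractional drop under load = R_th/(R_th + R_L) = 364.1 / (364.1 + 13500) = 0.02626.
So the output falls by 2.63 %.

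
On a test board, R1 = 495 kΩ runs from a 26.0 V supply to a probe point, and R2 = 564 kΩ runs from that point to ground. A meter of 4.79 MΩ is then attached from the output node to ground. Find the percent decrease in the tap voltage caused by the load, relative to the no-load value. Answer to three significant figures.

5.22 %

The divider's output (Thévenin) resistance is R1‖R2 = 263.6 kΩ.
Fractional drop under load = R_th/(R_th + R_L) = 263.6 / (263.6 + 4790) = 0.05217.
So the output falls by 5.22 %.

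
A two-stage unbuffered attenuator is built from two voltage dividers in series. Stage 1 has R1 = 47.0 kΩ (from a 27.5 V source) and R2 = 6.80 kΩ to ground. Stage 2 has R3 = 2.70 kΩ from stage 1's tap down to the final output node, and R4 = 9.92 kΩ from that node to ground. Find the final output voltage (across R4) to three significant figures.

V_out ≈ 1.86 V

Stage 2 presents R3+R4 = 12.62 kΩ as a load on stage 1's tap.
Stage 1's lower leg becomes R2‖(R3+R4) = 4.419 kΩ, so V_mid = 27.5 × 4.419/51.42 = 2.363 V.
Stage 2 is itself unloaded: V_out = V_mid × R4/(R3+R4) = 2.363 × 9.92/12.62 = 1.86 V.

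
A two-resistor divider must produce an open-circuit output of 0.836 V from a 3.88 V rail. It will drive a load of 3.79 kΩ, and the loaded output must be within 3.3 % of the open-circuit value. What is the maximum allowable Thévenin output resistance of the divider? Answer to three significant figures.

Loading drop = R_th/(R_th + R_L) ≤ 0.0330, so R_th ≤ R_L · ε/(1−ε) = 3.79 kΩ × 0.0330/0.9670 = 129 Ω.

R_th ≤ 129 Ω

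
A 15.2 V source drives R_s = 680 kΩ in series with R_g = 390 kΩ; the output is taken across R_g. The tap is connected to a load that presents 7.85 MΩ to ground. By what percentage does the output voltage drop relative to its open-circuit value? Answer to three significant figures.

The divider's output (Thévenin) resistance is R_s‖R_g = 247.9 kΩ.
Fractional drop under load = R_th/(R_th + R_L) = 247.9 / (247.9 + 7850) = 0.03061.
So the output falls by 3.06 %.

3.06 %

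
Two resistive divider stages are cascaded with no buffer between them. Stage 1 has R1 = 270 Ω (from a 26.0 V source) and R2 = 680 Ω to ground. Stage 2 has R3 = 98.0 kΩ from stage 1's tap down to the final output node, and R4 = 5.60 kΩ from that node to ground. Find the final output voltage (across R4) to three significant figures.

Stage 2 presents R3+R4 = 103600 Ω as a load on stage 1's tap.
Stage 1's lower leg becomes R2‖(R3+R4) = 675.6 Ω, so V_mid = 26.0 × 675.6/945.6 = 18.58 V.
Stage 2 is itself unloaded: V_out = V_mid × R4/(R3+R4) = 18.58 × 5600/103600 = 1.00 V.

V_out ≈ 1.00 V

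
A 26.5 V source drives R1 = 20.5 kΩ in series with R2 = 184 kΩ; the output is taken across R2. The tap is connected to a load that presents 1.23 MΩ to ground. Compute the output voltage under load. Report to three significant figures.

The load sits in parallel with R2: R2‖R_L = (184 × 1230) / (184 + 1230) = 160.1 kΩ.
V_out = 26.5 × 160.1 / (20.5 + 160.1) = 26.5 × 160.1/180.6 = 23.5 V.

V_out ≈ 23.5 V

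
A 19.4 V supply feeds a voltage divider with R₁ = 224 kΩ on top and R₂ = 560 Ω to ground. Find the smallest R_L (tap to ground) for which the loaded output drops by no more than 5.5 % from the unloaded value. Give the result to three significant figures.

R_L(min) ≈ 9.60 kΩ

Output resistance R_th = R₁‖R₂ = (224000 × 560)/224600 = 558.6 Ω.
The fractional drop is R_th/(R_th + R_L); requiring this ≤ 0.0550 gives R_L ≥ R_th(1/0.0550 − 1) = 558.6 × 17.18 = 9.60 kΩ.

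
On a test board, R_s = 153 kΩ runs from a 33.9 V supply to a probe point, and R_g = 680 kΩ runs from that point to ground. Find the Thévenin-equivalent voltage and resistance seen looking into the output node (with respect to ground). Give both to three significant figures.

V_th is the open-circuit tap voltage: 33.9 × 680/(153 + 680) = 27.7 V.
With the supply zeroed, R_s and R_g appear in parallel from the tap: R_th = R_s‖R_g = (153 × 680)/833.0 = 125 kΩ.

V_th = 27.7 V, R_th = 125 kΩ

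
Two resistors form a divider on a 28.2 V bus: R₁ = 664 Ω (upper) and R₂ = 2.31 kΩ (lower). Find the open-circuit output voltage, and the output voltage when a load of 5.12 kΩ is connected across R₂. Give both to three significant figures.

Open-circuit: V = 28.2 × 2310/(664 + 2310) = 21.9 V.
With the load, R₂ becomes R₂‖R_L = 1592 Ω, so V = 28.2 × 1592/2256 = 19.9 V.

Unloaded: 21.9 V; loaded: 19.9 V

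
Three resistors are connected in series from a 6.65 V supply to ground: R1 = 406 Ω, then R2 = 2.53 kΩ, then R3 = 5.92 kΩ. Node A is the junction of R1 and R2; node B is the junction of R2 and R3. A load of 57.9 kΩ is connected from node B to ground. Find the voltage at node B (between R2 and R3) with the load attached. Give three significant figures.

V ≈ 4.30 V

At node B, R3 is in parallel with the load: R3‖R_L = 5371 Ω.
Below node A the resistance is R2 + (R3‖R_L) = 7901 Ω, so V_A = 6.65 × 7901/8307 = 6.325 V.
Then V_B = V_A × (R3‖R_L)/(R2 + R3‖R_L) = 6.325 × 5371/7901 = 4.30 V.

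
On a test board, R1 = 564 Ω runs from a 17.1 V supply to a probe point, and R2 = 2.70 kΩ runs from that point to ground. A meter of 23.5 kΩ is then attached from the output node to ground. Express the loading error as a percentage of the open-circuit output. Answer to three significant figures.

1.95 %

The divider's output (Thévenin) resistance is R1‖R2 = 466.5 Ω.
Fractional drop under load = R_th/(R_th + R_L) = 466.5 / (466.5 + 23500) = 0.01947.
So the output falls by 1.95 %.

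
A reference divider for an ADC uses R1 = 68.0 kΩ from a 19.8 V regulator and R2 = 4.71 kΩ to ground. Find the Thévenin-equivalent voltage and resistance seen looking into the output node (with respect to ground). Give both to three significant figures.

V_th = 1.28 V, R_th = 4.40 kΩ

V_th is the open-circuit tap voltage: 19.8 × 4.71/(68.0 + 4.71) = 1.28 V.
With the supply zeroed, R1 and R2 appear in parallel from the tap: R_th = R1‖R2 = (68.0 × 4.71)/72.71 = 4.40 kΩ.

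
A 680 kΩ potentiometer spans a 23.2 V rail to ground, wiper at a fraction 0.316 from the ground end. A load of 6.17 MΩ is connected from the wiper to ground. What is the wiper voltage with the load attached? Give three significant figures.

The wiper splits the pot into (1−α)R = 465.1 kΩ above and αR = 214.9 kΩ below.
Lower section ‖ load = 207.6 kΩ.
V_wiper = 23.2 × 207.6/(465.1 + 207.6) = 7.16 V.

V ≈ 7.16 V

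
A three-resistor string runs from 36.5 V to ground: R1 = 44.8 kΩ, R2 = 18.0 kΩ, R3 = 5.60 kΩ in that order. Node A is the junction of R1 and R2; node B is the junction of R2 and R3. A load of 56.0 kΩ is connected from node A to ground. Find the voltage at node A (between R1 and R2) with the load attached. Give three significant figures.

Below node A the series string R2+R3 = 23.60 kΩ sits in parallel with the 56.0 kΩ load: 16.60 kΩ.
V_A = 36.5 × 16.60/(44.8 + 16.60) = 9.87 V.

V ≈ 9.87 V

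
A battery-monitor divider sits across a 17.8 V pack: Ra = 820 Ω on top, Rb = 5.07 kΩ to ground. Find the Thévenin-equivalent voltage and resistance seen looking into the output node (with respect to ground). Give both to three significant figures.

V_th is the open-circuit tap voltage: 17.8 × 5070/(820 + 5070) = 15.3 V.
With the supply zeroed, Ra and Rb appear in parallel from the tap: R_th = Ra‖Rb = (820 × 5070)/5890 = 706 Ω.

V_th = 15.3 V, R_th = 706 Ω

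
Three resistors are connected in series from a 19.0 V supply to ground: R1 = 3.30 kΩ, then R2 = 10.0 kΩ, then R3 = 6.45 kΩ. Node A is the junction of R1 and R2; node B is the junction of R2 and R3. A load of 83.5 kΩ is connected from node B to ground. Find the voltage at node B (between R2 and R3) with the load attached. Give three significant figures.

V ≈ 5.90 V

At node B, R3 is in parallel with the load: R3‖R_L = 5.987 kΩ.
Below node A the resistance is R2 + (R3‖R_L) = 15.99 kΩ, so V_A = 19.0 × 15.99/19.29 = 15.75 V.
Then V_B = V_A × (R3‖R_L)/(R2 + R3‖R_L) = 15.75 × 5.987/15.99 = 5.90 V.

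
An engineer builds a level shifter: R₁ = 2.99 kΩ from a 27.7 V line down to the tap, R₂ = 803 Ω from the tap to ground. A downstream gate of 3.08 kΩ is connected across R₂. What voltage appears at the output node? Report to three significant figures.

The load sits in parallel with R₂: R₂‖R_L = (803 × 3080) / (803 + 3080) = 636.9 Ω.
V_out = 27.7 × 636.9 / (2990 + 636.9) = 27.7 × 636.9/3627 = 4.86 V.

V_out ≈ 4.86 V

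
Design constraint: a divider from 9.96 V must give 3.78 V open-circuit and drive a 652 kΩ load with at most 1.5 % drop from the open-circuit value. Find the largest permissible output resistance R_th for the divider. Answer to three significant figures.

R_th ≤ 9.93 kΩ

Loading drop = R_th/(R_th + R_L) ≤ 0.0150, so R_th ≤ R_L · ε/(1−ε) = 652 kΩ × 0.0150/0.9850 = 9.93 kΩ.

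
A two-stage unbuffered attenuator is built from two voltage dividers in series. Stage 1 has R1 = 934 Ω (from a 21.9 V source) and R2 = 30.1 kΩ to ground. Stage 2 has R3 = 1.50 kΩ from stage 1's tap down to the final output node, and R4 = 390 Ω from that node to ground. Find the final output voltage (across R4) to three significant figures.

V_out ≈ 2.96 V

Stage 2 presents R3+R4 = 1890 Ω as a load on stage 1's tap.
Stage 1's lower leg becomes R2‖(R3+R4) = 1778 Ω, so V_mid = 21.9 × 1778/2712 = 14.36 V.
Stage 2 is itself unloaded: V_out = V_mid × R4/(R3+R4) = 14.36 × 390/1890 = 2.96 V.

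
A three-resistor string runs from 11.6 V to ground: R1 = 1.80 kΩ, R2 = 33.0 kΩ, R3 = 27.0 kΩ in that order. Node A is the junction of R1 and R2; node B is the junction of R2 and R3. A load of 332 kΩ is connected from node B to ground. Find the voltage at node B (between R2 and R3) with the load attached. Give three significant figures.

At node B, R3 is in parallel with the load: R3‖R_L = 24.97 kΩ.
Below node A the resistance is R2 + (R3‖R_L) = 57.97 kΩ, so V_A = 11.6 × 57.97/59.77 = 11.25 V.
Then V_B = V_A × (R3‖R_L)/(R2 + R3‖R_L) = 11.25 × 24.97/57.97 = 4.85 V.

V ≈ 4.85 V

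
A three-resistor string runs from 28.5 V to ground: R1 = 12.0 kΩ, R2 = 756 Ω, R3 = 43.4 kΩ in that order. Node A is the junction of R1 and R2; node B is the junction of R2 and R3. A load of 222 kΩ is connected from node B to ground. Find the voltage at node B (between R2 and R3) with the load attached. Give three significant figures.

V ≈ 21.1 V

At node B, R3 is in parallel with the load: R3‖R_L = 36300 Ω.
Below node A the resistance is R2 + (R3‖R_L) = 37060 Ω, so V_A = 28.5 × 37060/49060 = 21.53 V.
Then V_B = V_A × (R3‖R_L)/(R2 + R3‖R_L) = 21.53 × 36300/37060 = 21.1 V.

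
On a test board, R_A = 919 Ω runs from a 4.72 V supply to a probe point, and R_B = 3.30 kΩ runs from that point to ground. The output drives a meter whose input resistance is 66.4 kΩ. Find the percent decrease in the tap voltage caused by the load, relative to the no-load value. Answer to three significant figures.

1.07 %

The divider's output (Thévenin) resistance is R_A‖R_B = 718.8 Ω.
Fractional drop under load = R_th/(R_th + R_L) = 718.8 / (718.8 + 66400) = 0.01071.
So the output falls by 1.07 %.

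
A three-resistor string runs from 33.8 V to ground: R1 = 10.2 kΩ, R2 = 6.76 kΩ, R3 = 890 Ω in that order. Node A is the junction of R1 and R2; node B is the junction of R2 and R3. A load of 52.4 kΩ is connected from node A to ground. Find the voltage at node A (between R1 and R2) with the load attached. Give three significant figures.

Below node A the series string R2+R3 = 7650 Ω sits in parallel with the 52400 Ω load: 6675 Ω.
V_A = 33.8 × 6675/(10200 + 6675) = 13.4 V.

V ≈ 13.4 V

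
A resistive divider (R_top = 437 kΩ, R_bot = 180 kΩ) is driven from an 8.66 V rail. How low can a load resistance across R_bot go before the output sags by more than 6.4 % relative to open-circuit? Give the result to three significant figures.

Output resistance R_th = R_top‖R_bot = (437 × 180)/617.0 = 127.5 kΩ.
The fractional drop is R_th/(R_th + R_L); requiring this ≤ 0.0640 gives R_L ≥ R_th(1/0.0640 − 1) = 127.5 × 14.62 = 1.86 MΩ.

R_L(min) ≈ 1.86 MΩ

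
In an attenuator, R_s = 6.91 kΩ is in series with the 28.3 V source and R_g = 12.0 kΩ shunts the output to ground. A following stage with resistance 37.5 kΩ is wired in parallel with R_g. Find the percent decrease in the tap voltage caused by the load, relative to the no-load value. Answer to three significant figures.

10.5 %

The divider's output (Thévenin) resistance is R_s‖R_g = 4.385 kΩ.
Fractional drop under load = R_th/(R_th + R_L) = 4.385 / (4.385 + 37.5) = 0.1047.
So the output falls by 10.5 %.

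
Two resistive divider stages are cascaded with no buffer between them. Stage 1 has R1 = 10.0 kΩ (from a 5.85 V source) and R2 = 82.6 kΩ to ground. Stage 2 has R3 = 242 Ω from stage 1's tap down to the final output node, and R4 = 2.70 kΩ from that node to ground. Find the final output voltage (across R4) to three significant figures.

V_out ≈ 1.19 V

Stage 2 presents R3+R4 = 2942 Ω as a load on stage 1's tap.
Stage 1's lower leg becomes R2‖(R3+R4) = 2841 Ω, so V_mid = 5.85 × 2841/12840 = 1.294 V.
Stage 2 is itself unloaded: V_out = V_mid × R4/(R3+R4) = 1.294 × 2700/2942 = 1.19 V.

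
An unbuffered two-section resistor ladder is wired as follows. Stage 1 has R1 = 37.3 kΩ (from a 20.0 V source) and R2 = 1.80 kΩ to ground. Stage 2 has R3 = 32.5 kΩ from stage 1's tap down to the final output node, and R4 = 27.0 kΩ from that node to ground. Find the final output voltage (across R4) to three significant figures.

Stage 2 presents R3+R4 = 59.50 kΩ as a load on stage 1's tap.
Stage 1's lower leg becomes R2‖(R3+R4) = 1.747 kΩ, so V_mid = 20.0 × 1.747/39.05 = 0.8949 V.
Stage 2 is itself unloaded: V_out = V_mid × R4/(R3+R4) = 0.8949 × 27.0/59.50 = 0.406 V.

V_out ≈ 0.406 V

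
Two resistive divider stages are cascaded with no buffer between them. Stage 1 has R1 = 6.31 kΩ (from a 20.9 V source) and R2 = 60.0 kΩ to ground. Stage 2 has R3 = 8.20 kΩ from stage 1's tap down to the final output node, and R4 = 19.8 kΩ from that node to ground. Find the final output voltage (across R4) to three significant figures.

Stage 2 presents R3+R4 = 28.00 kΩ as a load on stage 1's tap.
Stage 1's lower leg becomes R2‖(R3+R4) = 19.09 kΩ, so V_mid = 20.9 × 19.09/25.40 = 15.71 V.
Stage 2 is itself unloaded: V_out = V_mid × R4/(R3+R4) = 15.71 × 19.8/28.00 = 11.1 V.

V_out ≈ 11.1 V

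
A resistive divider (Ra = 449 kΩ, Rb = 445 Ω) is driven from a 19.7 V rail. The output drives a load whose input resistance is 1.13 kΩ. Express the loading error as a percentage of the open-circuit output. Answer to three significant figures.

The divider's output (Thévenin) resistance is Ra‖Rb = 444.6 Ω.
Fractional drop under load = R_th/(R_th + R_L) = 444.6 / (444.6 + 1130) = 0.2823.
So the output falls by 28.2 %.

28.2 %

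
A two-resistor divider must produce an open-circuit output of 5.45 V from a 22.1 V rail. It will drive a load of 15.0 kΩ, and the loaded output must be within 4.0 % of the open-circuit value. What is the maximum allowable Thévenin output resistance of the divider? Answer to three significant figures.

Loading drop = R_th/(R_th + R_L) ≤ 0.0400, so R_th ≤ R_L · ε/(1−ε) = 15.0 kΩ × 0.0400/0.9600 = 625 Ω.
(Any R1, R2 with R2/(R1+R2) = 0.247 and R1‖R2 ≤ 625 Ω will meet the spec.)

R_th ≤ 625 Ω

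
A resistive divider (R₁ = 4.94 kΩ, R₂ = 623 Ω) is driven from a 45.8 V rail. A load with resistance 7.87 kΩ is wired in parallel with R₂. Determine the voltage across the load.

V_out ≈ 4.79 V

The load sits in parallel with R₂: R₂‖R_L = (623 × 7870) / (623 + 7870) = 577.3 Ω.
V_out = 45.8 × 577.3 / (4940 + 577.3) = 45.8 × 577.3/5517 = 4.79 V.
(Unloaded it would have been 5.13 V.)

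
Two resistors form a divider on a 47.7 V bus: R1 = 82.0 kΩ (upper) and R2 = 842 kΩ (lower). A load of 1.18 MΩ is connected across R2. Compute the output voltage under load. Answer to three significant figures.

The load sits in parallel with R2: R2‖R_L = (842 × 1180) / (842 + 1180) = 491.4 kΩ.
V_out = 47.7 × 491.4 / (82.0 + 491.4) = 47.7 × 491.4/573.4 = 40.9 V.

V_out ≈ 40.9 V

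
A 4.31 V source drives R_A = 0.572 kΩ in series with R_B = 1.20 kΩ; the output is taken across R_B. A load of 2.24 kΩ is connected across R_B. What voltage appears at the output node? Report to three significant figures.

V_out ≈ 2.49 V

The load sits in parallel with R_B: R_B‖R_L = (1200 × 2240) / (1200 + 2240) = 781.4 Ω.
V_out = 4.31 × 781.4 / (572 + 781.4) = 4.31 × 781.4/1353 = 2.49 V.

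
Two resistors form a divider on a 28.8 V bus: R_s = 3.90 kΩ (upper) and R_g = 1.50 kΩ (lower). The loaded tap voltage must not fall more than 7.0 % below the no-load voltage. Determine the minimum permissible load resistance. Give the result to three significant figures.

R_L(min) ≈ 14.4 kΩ

Output resistance R_th = R_s‖R_g = (3.90 × 1.50)/5.400 = 1.083 kΩ.
The fractional drop is R_th/(R_th + R_L); requiring this ≤ 0.0700 gives R_L ≥ R_th(1/0.0700 − 1) = 1.083 × 13.29 = 14.4 kΩ.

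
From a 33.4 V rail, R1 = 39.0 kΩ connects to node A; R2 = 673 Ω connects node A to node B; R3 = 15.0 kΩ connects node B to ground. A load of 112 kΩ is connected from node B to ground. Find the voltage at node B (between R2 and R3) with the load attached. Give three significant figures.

V ≈ 8.35 V

At node B, R3 is in parallel with the load: R3‖R_L = 13230 Ω.
Below node A the resistance is R2 + (R3‖R_L) = 13900 Ω, so V_A = 33.4 × 13900/52900 = 8.777 V.
Then V_B = V_A × (R3‖R_L)/(R2 + R3‖R_L) = 8.777 × 13230/13900 = 8.35 V.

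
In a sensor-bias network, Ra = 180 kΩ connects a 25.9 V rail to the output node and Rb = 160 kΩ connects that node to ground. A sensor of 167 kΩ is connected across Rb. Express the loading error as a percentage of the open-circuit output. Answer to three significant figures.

33.7 %

Unloaded V = 25.9 × 160/340.0 = 12.19 V.
Loaded: Rb‖R_L = 81.71 kΩ, giving V = 25.9 × 81.71/261.7 = 8.087 V.
Drop = (12.19 − 8.087) / 12.19 = 33.7 %.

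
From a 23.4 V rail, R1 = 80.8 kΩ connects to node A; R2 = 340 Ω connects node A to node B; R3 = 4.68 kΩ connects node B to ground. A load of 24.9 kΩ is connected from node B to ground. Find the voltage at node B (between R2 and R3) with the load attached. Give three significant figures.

V ≈ 1.08 V

At node B, R3 is in parallel with the load: R3‖R_L = 3940 Ω.
Below node A the resistance is R2 + (R3‖R_L) = 4280 Ω, so V_A = 23.4 × 4280/85080 = 1.177 V.
Then V_B = V_A × (R3‖R_L)/(R2 + R3‖R_L) = 1.177 × 3940/4280 = 1.08 V.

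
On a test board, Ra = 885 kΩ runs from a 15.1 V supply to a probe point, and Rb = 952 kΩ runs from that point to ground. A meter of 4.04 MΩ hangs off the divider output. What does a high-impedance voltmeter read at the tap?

V_out ≈ 7.03 V

The load sits in parallel with Rb: Rb‖R_L = (952 × 4040) / (952 + 4040) = 770.4 kΩ.
V_out = 15.1 × 770.4 / (885 + 770.4) = 15.1 × 770.4/1655 = 7.03 V.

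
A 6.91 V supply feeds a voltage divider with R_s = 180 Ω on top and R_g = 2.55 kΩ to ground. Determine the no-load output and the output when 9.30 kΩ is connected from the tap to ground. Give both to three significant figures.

Open-circuit: V = 6.91 × 2550/(180 + 2550) = 6.45 V.
With the load, R_g becomes R_g‖R_L = 2001 Ω, so V = 6.91 × 2001/2181 = 6.34 V.

Unloaded: 6.45 V; loaded: 6.34 V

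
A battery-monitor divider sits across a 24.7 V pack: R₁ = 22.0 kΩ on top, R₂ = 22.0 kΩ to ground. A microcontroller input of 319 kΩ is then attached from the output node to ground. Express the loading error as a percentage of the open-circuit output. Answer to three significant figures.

3.33 %

The divider's output (Thévenin) resistance is R₁‖R₂ = 11.00 kΩ.
Fractional drop under load = R_th/(R_th + R_L) = 11.00 / (11.00 + 319) = 0.03333.
So the output falls by 3.33 %.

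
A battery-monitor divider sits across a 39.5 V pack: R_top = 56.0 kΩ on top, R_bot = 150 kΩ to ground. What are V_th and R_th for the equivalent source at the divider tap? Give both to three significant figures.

V_th is the open-circuit tap voltage: 39.5 × 150/(56.0 + 150) = 28.8 V.
With the supply zeroed, R_top and R_bot appear in parallel from the tap: R_th = R_top‖R_bot = (56.0 × 150)/206.0 = 40.8 kΩ.

V_th = 28.8 V, R_th = 40.8 kΩ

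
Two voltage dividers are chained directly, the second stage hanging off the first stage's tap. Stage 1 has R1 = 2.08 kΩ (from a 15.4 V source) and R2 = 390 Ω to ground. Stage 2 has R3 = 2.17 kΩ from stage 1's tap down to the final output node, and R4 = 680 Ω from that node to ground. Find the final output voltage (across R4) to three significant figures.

V_out ≈ 0.520 V

Stage 2 presents R3+R4 = 2850 Ω as a load on stage 1's tap.
Stage 1's lower leg becomes R2‖(R3+R4) = 343.1 Ω, so V_mid = 15.4 × 343.1/2423 = 2.180 V.
Stage 2 is itself unloaded: V_out = V_mid × R4/(R3+R4) = 2.180 × 680/2850 = 0.520 V.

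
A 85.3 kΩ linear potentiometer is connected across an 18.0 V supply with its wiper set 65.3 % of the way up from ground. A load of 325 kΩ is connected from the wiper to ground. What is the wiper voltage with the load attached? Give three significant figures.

V ≈ 11.1 V

The wiper splits the pot into (1−α)R = 29.60 kΩ above and αR = 55.70 kΩ below.
Lower section ‖ load = 47.55 kΩ.
V_wiper = 18.0 × 47.55/(29.60 + 47.55) = 11.1 V.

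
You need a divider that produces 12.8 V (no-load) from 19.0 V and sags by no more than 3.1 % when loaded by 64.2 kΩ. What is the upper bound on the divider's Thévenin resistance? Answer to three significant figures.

R_th ≤ 2.05 kΩ

Loading drop = R_th/(R_th + R_L) ≤ 0.0310, so R_th ≤ R_L · ε/(1−ε) = 64.2 kΩ × 0.0310/0.9690 = 2.05 kΩ.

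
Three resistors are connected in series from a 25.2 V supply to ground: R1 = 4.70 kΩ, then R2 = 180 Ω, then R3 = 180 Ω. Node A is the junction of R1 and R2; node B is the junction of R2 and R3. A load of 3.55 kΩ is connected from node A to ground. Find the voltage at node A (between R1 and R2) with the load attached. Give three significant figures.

V ≈ 1.64 V

Below node A the series string R2+R3 = 360.0 Ω sits in parallel with the 3550 Ω load: 326.9 Ω.
V_A = 25.2 × 326.9/(4700 + 326.9) = 1.64 V.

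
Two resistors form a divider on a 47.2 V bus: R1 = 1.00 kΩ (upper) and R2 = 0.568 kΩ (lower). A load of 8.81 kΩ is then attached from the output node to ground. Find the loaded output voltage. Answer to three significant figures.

V_out ≈ 16.4 V

The load sits in parallel with R2: R2‖R_L = (568 × 8810) / (568 + 8810) = 533.6 Ω.
V_out = 47.2 × 533.6 / (1000 + 533.6) = 47.2 × 533.6/1534 = 16.4 V.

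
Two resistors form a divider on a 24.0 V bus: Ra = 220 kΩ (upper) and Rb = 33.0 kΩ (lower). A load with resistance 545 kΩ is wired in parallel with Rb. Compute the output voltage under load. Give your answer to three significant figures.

The load sits in parallel with Rb: Rb‖R_L = (33.0 × 545) / (33.0 + 545) = 31.12 kΩ.
V_out = 24.0 × 31.12 / (220 + 31.12) = 24.0 × 31.12/251.1 = 2.97 V.

V_out ≈ 2.97 V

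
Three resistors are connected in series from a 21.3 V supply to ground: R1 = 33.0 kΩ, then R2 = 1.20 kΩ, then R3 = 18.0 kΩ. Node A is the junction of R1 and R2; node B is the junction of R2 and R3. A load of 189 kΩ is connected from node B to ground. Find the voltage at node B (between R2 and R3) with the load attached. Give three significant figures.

V ≈ 6.91 V

At node B, R3 is in parallel with the load: R3‖R_L = 16.43 kΩ.
Below node A the resistance is R2 + (R3‖R_L) = 17.63 kΩ, so V_A = 21.3 × 17.63/50.63 = 7.418 V.
Then V_B = V_A × (R3‖R_L)/(R2 + R3‖R_L) = 7.418 × 16.43/17.63 = 6.91 V.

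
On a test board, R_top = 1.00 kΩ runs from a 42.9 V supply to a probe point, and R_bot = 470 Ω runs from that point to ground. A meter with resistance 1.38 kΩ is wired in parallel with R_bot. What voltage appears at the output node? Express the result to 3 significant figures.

The load sits in parallel with R_bot: R_bot‖R_L = (470 × 1380) / (470 + 1380) = 350.6 Ω.
V_out = 42.9 × 350.6 / (1000 + 350.6) = 42.9 × 350.6/1351 = 11.1 V.
(Unloaded it would have been 13.7 V.)

V_out ≈ 11.1 V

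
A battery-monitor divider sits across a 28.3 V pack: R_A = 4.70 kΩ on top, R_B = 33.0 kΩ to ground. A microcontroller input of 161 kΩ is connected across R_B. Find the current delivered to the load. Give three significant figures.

R_B‖R_L = 27.39 kΩ; V_out = 28.3 × 27.39/32.09 = 24.15 V.
I_L = V_out / R_L = 24.15 / 161 kΩ = 0.150 mA.

I_L ≈ 0.150 mA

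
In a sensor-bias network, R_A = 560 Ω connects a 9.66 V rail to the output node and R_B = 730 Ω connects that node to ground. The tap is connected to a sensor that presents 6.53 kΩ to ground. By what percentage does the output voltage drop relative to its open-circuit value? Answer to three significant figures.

4.63 %

The divider's output (Thévenin) resistance is R_A‖R_B = 316.9 Ω.
Fractional drop under load = R_th/(R_th + R_L) = 316.9 / (316.9 + 6530) = 0.04628.
So the output falls by 4.63 %.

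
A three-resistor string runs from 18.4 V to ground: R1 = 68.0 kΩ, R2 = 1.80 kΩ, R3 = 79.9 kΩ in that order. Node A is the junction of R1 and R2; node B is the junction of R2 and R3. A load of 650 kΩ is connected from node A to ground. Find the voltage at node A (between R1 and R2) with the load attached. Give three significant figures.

V ≈ 9.50 V

Below node A the series string R2+R3 = 81.70 kΩ sits in parallel with the 650 kΩ load: 72.58 kΩ.
V_A = 18.4 × 72.58/(68.0 + 72.58) = 9.50 V.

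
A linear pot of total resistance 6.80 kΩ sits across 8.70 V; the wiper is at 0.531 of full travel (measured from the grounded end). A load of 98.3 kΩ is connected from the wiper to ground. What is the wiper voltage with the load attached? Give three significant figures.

V ≈ 4.54 V

The wiper splits the pot into (1−α)R = 3.189 kΩ above and αR = 3.611 kΩ below.
Lower section ‖ load = 3.483 kΩ.
V_wiper = 8.70 × 3.483/(3.189 + 3.483) = 4.54 V.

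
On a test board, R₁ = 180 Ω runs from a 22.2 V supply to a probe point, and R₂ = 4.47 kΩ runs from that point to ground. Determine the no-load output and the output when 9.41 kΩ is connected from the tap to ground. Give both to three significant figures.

Open-circuit: V = 22.2 × 4470/(180 + 4470) = 21.3 V.
With the load, R₂ becomes R₂‖R_L = 3030 Ω, so V = 22.2 × 3030/3210 = 21.0 V.

Unloaded: 21.3 V; loaded: 21.0 V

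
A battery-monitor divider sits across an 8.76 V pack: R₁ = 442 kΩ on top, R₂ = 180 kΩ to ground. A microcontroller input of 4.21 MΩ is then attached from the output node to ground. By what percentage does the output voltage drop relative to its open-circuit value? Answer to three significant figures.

The divider's output (Thévenin) resistance is R₁‖R₂ = 127.9 kΩ.
Fractional drop under load = R_th/(R_th + R_L) = 127.9 / (127.9 + 4210) = 0.02949.
So the output falls by 2.95 %.

2.95 %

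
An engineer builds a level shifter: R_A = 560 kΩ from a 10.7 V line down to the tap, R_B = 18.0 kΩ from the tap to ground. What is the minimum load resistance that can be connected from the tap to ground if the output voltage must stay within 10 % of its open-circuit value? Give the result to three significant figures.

R_L(min) ≈ 157 kΩ

Output resistance R_th = R_A‖R_B = (560 × 18.0)/578.0 = 17.44 kΩ.
The fractional drop is R_th/(R_th + R_L); requiring this ≤ 0.100 gives R_L ≥ R_th(1/0.100 − 1) = 17.44 × 9.000 = 157 kΩ.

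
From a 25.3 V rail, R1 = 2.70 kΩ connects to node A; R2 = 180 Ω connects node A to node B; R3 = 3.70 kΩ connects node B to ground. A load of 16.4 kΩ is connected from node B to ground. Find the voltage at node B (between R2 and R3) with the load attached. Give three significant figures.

V ≈ 12.9 V

At node B, R3 is in parallel with the load: R3‖R_L = 3019 Ω.
Below node A the resistance is R2 + (R3‖R_L) = 3199 Ω, so V_A = 25.3 × 3199/5899 = 13.72 V.
Then V_B = V_A × (R3‖R_L)/(R2 + R3‖R_L) = 13.72 × 3019/3199 = 12.9 V.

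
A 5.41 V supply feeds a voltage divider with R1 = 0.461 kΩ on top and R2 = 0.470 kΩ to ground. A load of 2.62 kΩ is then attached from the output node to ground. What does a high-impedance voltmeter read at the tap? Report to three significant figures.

V_out ≈ 2.51 V

The load sits in parallel with R2: R2‖R_L = (470 × 2620) / (470 + 2620) = 398.5 Ω.
V_out = 5.41 × 398.5 / (461 + 398.5) = 5.41 × 398.5/859.5 = 2.51 V.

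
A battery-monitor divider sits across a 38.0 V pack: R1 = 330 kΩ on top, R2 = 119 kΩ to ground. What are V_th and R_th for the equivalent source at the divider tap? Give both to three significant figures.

V_th = 10.1 V, R_th = 87.5 kΩ

V_th is the open-circuit tap voltage: 38.0 × 119/(330 + 119) = 10.1 V.
With the supply zeroed, R1 and R2 appear in parallel from the tap: R_th = R1‖R2 = (330 × 119)/449.0 = 87.5 kΩ.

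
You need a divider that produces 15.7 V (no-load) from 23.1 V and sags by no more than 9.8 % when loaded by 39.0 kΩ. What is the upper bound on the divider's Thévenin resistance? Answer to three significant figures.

Loading drop = R_th/(R_th + R_L) ≤ 0.0980, so R_th ≤ R_L · ε/(1−ε) = 39.0 kΩ × 0.0980/0.9020 = 4.24 kΩ.

R_th ≤ 4.24 kΩ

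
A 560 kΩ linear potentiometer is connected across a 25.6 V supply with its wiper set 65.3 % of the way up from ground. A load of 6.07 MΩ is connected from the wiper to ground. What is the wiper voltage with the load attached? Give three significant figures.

V ≈ 16.4 V

The wiper splits the pot into (1−α)R = 194.3 kΩ above and αR = 365.7 kΩ below.
Lower section ‖ load = 344.9 kΩ.
V_wiper = 25.6 × 344.9/(194.3 + 344.9) = 16.4 V.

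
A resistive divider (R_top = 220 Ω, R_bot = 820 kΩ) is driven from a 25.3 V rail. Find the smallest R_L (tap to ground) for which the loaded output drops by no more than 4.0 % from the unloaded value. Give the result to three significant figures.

R_L(min) ≈ 5.28 kΩ

Output resistance R_th = R_top‖R_bot = (220 × 820000)/820200 = 219.9 Ω.
The fractional drop is R_th/(R_th + R_L); requiring this ≤ 0.0400 gives R_L ≥ R_th(1/0.0400 − 1) = 219.9 × 24.00 = 5.28 kΩ.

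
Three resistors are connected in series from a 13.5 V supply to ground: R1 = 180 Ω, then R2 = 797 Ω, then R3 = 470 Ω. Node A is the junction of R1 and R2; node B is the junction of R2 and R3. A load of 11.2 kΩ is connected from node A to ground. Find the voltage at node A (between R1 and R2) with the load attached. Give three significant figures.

V ≈ 11.7 V

Below node A the series string R2+R3 = 1267 Ω sits in parallel with the 11200 Ω load: 1138 Ω.
V_A = 13.5 × 1138/(180 + 1138) = 11.7 V.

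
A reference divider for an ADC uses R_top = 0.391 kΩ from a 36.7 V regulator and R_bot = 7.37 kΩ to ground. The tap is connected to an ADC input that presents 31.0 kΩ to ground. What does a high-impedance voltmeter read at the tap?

The load sits in parallel with R_bot: R_bot‖R_L = (7370 × 31000) / (7370 + 31000) = 5954 Ω.
V_out = 36.7 × 5954 / (391 + 5954) = 36.7 × 5954/6345 = 34.4 V.
(Unloaded it would have been 34.9 V.)

V_out ≈ 34.4 V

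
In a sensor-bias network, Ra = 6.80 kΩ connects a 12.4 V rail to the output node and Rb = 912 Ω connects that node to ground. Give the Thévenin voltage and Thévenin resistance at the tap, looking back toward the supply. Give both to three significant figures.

V_th = 1.47 V, R_th = 804 Ω

V_th is the open-circuit tap voltage: 12.4 × 912/(6800 + 912) = 1.47 V.
With the supply zeroed, Ra and Rb appear in parallel from the tap: R_th = Ra‖Rb = (6800 × 912)/7712 = 804 Ω.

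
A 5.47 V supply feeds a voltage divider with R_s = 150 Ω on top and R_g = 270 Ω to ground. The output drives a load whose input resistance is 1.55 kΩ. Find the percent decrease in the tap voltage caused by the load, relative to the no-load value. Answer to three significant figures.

The divider's output (Thévenin) resistance is R_s‖R_g = 96.43 Ω.
Fractional drop under load = R_th/(R_th + R_L) = 96.43 / (96.43 + 1550) = 0.05857.
So the output falls by 5.86 %.

5.86 %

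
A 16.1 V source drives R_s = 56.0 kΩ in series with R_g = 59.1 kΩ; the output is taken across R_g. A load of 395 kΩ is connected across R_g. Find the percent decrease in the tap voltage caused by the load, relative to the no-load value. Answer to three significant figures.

The divider's output (Thévenin) resistance is R_s‖R_g = 28.75 kΩ.
Fractional drop under load = R_th/(R_th + R_L) = 28.75 / (28.75 + 395) = 0.06786.
So the output falls by 6.79 %.

6.79 %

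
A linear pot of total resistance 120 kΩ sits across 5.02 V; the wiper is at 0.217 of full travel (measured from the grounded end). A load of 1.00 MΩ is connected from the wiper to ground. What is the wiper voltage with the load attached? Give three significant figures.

V ≈ 1.07 V

The wiper splits the pot into (1−α)R = 93.96 kΩ above and αR = 26.04 kΩ below.
Lower section ‖ load = 25.38 kΩ.
V_wiper = 5.02 × 25.38/(93.96 + 25.38) = 1.07 V.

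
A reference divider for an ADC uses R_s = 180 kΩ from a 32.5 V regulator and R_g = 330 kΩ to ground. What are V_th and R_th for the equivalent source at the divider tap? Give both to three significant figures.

V_th = 21.0 V, R_th = 116 kΩ

V_th is the open-circuit tap voltage: 32.5 × 330/(180 + 330) = 21.0 V.
With the supply zeroed, R_s and R_g appear in parallel from the tap: R_th = R_s‖R_g = (180 × 330)/510.0 = 116 kΩ.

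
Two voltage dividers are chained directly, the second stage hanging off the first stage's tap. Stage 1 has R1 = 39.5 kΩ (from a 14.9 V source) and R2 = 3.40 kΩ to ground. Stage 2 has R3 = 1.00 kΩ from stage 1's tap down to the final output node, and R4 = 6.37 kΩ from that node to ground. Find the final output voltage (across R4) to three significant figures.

V_out ≈ 0.716 V

Stage 2 presents R3+R4 = 7.370 kΩ as a load on stage 1's tap.
Stage 1's lower leg becomes R2‖(R3+R4) = 2.327 kΩ, so V_mid = 14.9 × 2.327/41.83 = 0.8288 V.
Stage 2 is itself unloaded: V_out = V_mid × R4/(R3+R4) = 0.8288 × 6.37/7.370 = 0.716 V.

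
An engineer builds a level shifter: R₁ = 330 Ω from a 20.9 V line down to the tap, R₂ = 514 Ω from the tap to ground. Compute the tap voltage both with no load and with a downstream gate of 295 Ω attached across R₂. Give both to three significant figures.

Open-circuit: V = 20.9 × 514/(330 + 514) = 12.7 V.
With the load, R₂ becomes R₂‖R_L = 187.4 Ω, so V = 20.9 × 187.4/517.4 = 7.57 V.

Unloaded: 12.7 V; loaded: 7.57 V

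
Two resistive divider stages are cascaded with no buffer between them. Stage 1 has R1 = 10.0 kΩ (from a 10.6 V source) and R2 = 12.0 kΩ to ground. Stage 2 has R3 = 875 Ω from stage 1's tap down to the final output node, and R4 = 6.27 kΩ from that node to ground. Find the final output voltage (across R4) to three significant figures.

Stage 2 presents R3+R4 = 7145 Ω as a load on stage 1's tap.
Stage 1's lower leg becomes R2‖(R3+R4) = 4478 Ω, so V_mid = 10.6 × 4478/14480 = 3.279 V.
Stage 2 is itself unloaded: V_out = V_mid × R4/(R3+R4) = 3.279 × 6270/7145 = 2.88 V.

V_out ≈ 2.88 V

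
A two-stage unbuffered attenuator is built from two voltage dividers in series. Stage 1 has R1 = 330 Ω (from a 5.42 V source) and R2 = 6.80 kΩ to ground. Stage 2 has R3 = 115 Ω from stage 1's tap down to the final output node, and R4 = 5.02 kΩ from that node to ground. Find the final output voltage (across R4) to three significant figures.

Stage 2 presents R3+R4 = 5135 Ω as a load on stage 1's tap.
Stage 1's lower leg becomes R2‖(R3+R4) = 2926 Ω, so V_mid = 5.42 × 2926/3256 = 4.871 V.
Stage 2 is itself unloaded: V_out = V_mid × R4/(R3+R4) = 4.871 × 5020/5135 = 4.76 V.

V_out ≈ 4.76 V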